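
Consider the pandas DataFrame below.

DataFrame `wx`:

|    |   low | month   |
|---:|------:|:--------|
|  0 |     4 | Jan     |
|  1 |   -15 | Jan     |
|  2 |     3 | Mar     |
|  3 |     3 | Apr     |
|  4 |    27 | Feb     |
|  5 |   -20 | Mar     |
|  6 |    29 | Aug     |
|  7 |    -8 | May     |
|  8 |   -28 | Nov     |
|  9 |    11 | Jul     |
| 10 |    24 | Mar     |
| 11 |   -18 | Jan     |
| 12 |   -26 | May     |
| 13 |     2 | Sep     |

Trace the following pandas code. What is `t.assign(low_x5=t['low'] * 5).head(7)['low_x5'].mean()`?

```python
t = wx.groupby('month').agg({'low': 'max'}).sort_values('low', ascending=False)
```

71.4285714286

group by month, max of low:
       low
month     
Apr      3
Aug     29
Feb     27
Jan      4
Jul     11
Mar     24
May     -8
Nov    -28
Sep      2
sort by low descending:
       low
month     
Aug     29
Feb     27
Mar     24
Jul     11
Jan      4
Apr      3
Sep      2
May     -8
Nov    -28
add column low_x5 = t['low'] * 5:
       low  low_x5
month             
Aug     29     145
Feb     27     135
Mar     24     120
Jul     11      55
Jan      4      20
Apr      3      15
Sep      2      10
May     -8     -40
Nov    -28    -140
take first 7 rows:
       low  low_x5
month             
Aug     29     145
Feb     27     135
Mar     24     120
Jul     11      55
Jan      4      20
Apr      3      15
Sep      2      10
mean of column 'low_x5' → 71.4285714286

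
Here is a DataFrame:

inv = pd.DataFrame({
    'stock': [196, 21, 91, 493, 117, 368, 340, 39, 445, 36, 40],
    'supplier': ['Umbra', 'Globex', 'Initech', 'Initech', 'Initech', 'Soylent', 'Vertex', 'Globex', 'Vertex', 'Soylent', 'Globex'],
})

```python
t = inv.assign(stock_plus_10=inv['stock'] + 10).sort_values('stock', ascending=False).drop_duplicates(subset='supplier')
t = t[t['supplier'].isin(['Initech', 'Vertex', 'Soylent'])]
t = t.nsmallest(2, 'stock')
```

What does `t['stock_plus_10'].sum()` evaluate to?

833

add column stock_plus_10 = inv['stock'] + 10:
    stock supplier  stock_plus_10
0     196    Umbra            206
1      21   Globex             31
2      91  Initech            101
3     493  Initech            503
4     117  Initech            127
5     368  Soylent            378
6     340   Vertex            350
7      39   Globex             49
8     445   Vertex            455
9      36  Soylent             46
10     40   Globex             50
sort by stock descending:
    stock supplier  stock_plus_10
3     493  Initech            503
8     445   Vertex            455
5     368  Soylent            378
6     340   Vertex            350
0     196    Umbra            206
4     117  Initech            127
2      91  Initech            101
10     40   Globex             50
7      39   Globex             49
9      36  Soylent             46
1      21   Globex             31
drop duplicate supplier (keep=first):
    stock supplier  stock_plus_10
3     493  Initech            503
8     445   Vertex            455
5     368  Soylent            378
0     196    Umbra            206
10     40   Globex             50
filter rows where supplier in ['Initech', 'Vertex', 'Soylent']:
   stock supplier  stock_plus_10
3    493  Initech            503
8    445   Vertex            455
5    368  Soylent            378
take 2 rows with smallest stock:
   stock supplier  stock_plus_10
5    368  Soylent            378
8    445   Vertex            455
The sum of column 'stock_plus_10' is 833.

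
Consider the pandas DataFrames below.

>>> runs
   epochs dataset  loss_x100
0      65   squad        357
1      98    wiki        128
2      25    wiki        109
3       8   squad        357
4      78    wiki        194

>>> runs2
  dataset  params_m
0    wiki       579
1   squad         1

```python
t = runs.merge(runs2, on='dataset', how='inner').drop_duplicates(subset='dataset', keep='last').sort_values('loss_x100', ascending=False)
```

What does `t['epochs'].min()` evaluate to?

merge on 'dataset' (how='inner') → 5 rows:
   epochs dataset  loss_x100  params_m
0      65   squad        357         1
1      98    wiki        128       579
2      25    wiki        109       579
3       8   squad        357         1
4      78    wiki        194       579
drop duplicate dataset (keep=last):
   epochs dataset  loss_x100  params_m
3       8   squad        357         1
4      78    wiki        194       579
sort by loss_x100 descending:
   epochs dataset  loss_x100  params_m
3       8   squad        357         1
4      78    wiki        194       579
The min of column 'epochs' is 8.

8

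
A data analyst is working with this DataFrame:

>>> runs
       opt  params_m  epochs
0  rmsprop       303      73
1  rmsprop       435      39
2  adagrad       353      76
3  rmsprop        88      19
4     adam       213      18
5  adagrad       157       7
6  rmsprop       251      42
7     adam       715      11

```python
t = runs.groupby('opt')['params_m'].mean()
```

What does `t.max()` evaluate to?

464.0

group by opt, mean of params_m:
opt
adagrad    255.00
adam       464.00
rmsprop    269.25
Name: params_m, dtype: float64
max of the resulting series → 464.0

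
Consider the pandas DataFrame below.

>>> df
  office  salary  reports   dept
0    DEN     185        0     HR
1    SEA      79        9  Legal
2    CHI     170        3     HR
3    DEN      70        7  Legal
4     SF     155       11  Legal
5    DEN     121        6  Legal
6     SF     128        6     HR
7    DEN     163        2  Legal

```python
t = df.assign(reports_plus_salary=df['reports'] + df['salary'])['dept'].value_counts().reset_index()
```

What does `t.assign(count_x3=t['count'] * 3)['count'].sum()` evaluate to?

add column reports_plus_salary = df['reports'] + df['salary']:
  office  salary  reports   dept  reports_plus_salary
0    DEN     185        0     HR                  185
1    SEA      79        9  Legal                   88
2    CHI     170        3     HR                  173
3    DEN      70        7  Legal                   77
4     SF     155       11  Legal                  166
5    DEN     121        6  Legal                  127
6     SF     128        6     HR                  134
7    DEN     163        2  Legal                  165
value_counts of dept:
dept
Legal    5
HR       3
Name: count, dtype: int64
reset_index():
    dept  count
0  Legal      5
1     HR      3
add column count_x3 = t['count'] * 3:
    dept  count  count_x3
0  Legal      5        15
1     HR      3         9

8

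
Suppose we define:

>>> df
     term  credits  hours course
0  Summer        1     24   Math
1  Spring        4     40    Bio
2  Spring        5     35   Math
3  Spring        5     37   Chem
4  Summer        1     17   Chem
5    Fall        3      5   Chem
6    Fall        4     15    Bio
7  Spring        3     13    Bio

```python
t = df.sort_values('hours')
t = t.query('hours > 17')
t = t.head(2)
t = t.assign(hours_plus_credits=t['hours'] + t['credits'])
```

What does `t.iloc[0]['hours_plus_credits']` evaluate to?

sort by hours:
     term  credits  hours course
5    Fall        3      5   Chem
7  Spring        3     13    Bio
6    Fall        4     15    Bio
4  Summer        1     17   Chem
0  Summer        1     24   Math
2  Spring        5     35   Math
3  Spring        5     37   Chem
1  Spring        4     40    Bio
filter rows where hours > 17:
     term  credits  hours course
0  Summer        1     24   Math
2  Spring        5     35   Math
3  Spring        5     37   Chem
1  Spring        4     40    Bio
take first 2 rows:
     term  credits  hours course
0  Summer        1     24   Math
2  Spring        5     35   Math
add column hours_plus_credits = t['hours'] + t['credits']:
     term  credits  hours course  hours_plus_credits
0  Summer        1     24   Math                  25
2  Spring        5     35   Math                  40

25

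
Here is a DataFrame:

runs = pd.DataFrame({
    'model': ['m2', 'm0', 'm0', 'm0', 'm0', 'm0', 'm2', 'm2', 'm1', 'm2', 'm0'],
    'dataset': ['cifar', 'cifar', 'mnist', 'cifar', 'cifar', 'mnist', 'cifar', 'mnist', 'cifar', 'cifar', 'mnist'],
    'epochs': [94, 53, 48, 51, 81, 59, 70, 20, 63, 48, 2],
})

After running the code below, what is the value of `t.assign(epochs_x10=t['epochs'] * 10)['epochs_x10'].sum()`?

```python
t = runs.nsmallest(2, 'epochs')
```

take 2 rows with smallest epochs:
   model dataset  epochs
10    m0   mnist       2
7     m2   mnist      20
add column epochs_x10 = t['epochs'] * 10:
   model dataset  epochs  epochs_x10
10    m0   mnist       2          20
7     m2   mnist      20         200
Finally, sum of column 'epochs_x10' = 220.

220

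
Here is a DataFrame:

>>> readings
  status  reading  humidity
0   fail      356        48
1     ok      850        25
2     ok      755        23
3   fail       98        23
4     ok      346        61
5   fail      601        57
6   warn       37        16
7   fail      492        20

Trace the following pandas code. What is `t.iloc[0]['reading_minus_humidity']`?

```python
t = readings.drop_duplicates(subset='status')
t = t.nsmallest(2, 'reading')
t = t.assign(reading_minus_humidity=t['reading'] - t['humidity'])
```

21

drop duplicate status (keep=first):
  status  reading  humidity
0   fail      356        48
1     ok      850        25
6   warn       37        16
take 2 rows with smallest reading:
  status  reading  humidity
6   warn       37        16
0   fail      356        48
add column reading_minus_humidity = t['reading'] - t['humidity']:
  status  reading  humidity  reading_minus_humidity
6   warn       37        16                      21
0   fail      356        48                     308
Then the value at position 0, column 'reading_minus_humidity': 21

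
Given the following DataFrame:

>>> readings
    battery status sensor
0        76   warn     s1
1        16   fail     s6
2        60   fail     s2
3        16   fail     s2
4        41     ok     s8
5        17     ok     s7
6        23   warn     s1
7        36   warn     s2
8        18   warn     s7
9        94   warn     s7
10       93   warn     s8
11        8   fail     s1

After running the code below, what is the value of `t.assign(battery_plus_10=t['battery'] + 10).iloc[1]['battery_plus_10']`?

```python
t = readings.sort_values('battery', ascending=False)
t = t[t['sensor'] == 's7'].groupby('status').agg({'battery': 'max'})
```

104

sort by battery descending:
    battery status sensor
9        94   warn     s7
10       93   warn     s8
0        76   warn     s1
2        60   fail     s2
4        41     ok     s8
7        36   warn     s2
6        23   warn     s1
8        18   warn     s7
5        17     ok     s7
1        16   fail     s6
3        16   fail     s2
11        8   fail     s1
filter rows where sensor == 's7':
   battery status sensor
9       94   warn     s7
8       18   warn     s7
5       17     ok     s7
group by status, max of battery:
        battery
status         
ok           17
warn         94
add column battery_plus_10 = t['battery'] + 10:
        battery  battery_plus_10
status                          
ok           17               27
warn         94              104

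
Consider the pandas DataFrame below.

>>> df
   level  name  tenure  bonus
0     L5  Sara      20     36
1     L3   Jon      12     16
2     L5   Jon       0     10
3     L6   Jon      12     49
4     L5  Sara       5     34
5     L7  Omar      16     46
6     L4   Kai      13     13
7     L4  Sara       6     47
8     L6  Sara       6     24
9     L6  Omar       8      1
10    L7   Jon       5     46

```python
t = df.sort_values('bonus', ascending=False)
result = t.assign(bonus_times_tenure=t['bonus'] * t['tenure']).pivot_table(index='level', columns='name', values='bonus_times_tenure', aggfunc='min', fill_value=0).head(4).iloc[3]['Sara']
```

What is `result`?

144

sort by bonus descending:
   level  name  tenure  bonus
3     L6   Jon      12     49
7     L4  Sara       6     47
5     L7  Omar      16     46
10    L7   Jon       5     46
0     L5  Sara      20     36
4     L5  Sara       5     34
8     L6  Sara       6     24
1     L3   Jon      12     16
6     L4   Kai      13     13
2     L5   Jon       0     10
9     L6  Omar       8      1
add column bonus_times_tenure = t['bonus'] * t['tenure']:
   level  name  tenure  bonus  bonus_times_tenure
3     L6   Jon      12     49                 588
7     L4  Sara       6     47                 282
5     L7  Omar      16     46                 736
10    L7   Jon       5     46                 230
0     L5  Sara      20     36                 720
4     L5  Sara       5     34                 170
8     L6  Sara       6     24                 144
1     L3   Jon      12     16                 192
6     L4   Kai      13     13                 169
2     L5   Jon       0     10                   0
9     L6  Omar       8      1                   8
pivot: rows=level, cols=name, min(bonus_times_tenure):
name   Jon  Kai  Omar  Sara
level                      
L3     192    0     0     0
L4       0  169     0   282
L5       0    0     0   170
L6     588    0     8   144
L7     230    0   736     0
take first 4 rows:
name   Jon  Kai  Omar  Sara
level                      
L3     192    0     0     0
L4       0  169     0   282
L5       0    0     0   170
L6     588    0     8   144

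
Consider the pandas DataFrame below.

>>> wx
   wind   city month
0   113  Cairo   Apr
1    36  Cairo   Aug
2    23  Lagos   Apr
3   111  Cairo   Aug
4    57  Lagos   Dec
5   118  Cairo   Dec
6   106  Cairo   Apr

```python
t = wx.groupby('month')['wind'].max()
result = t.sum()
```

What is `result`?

342

group by month, max of wind:
month
Apr    113
Aug    111
Dec    118
Name: wind, dtype: int64
Reading off the sum of the resulting series, we get 342.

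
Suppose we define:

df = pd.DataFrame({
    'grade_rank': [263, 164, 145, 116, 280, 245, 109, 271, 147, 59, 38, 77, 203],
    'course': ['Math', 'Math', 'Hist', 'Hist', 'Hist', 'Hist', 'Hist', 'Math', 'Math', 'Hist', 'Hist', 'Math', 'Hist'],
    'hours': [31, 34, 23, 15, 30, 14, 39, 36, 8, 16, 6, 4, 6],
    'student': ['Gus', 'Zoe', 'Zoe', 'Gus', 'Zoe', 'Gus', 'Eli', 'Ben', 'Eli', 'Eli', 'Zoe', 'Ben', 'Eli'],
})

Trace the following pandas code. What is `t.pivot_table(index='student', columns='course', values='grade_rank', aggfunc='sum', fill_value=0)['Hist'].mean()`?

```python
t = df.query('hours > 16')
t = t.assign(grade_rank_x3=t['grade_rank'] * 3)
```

filter rows where hours > 16:
   grade_rank course  hours student
0         263   Math     31     Gus
1         164   Math     34     Zoe
2         145   Hist     23     Zoe
4         280   Hist     30     Zoe
6         109   Hist     39     Eli
7         271   Math     36     Ben
add column grade_rank_x3 = t['grade_rank'] * 3:
   grade_rank course  hours student  grade_rank_x3
0         263   Math     31     Gus            789
1         164   Math     34     Zoe            492
2         145   Hist     23     Zoe            435
4         280   Hist     30     Zoe            840
6         109   Hist     39     Eli            327
7         271   Math     36     Ben            813
pivot: rows=student, cols=course, sum(grade_rank):
course   Hist  Math
student            
Ben         0   271
Eli       109     0
Gus         0   263
Zoe       425   164

133.5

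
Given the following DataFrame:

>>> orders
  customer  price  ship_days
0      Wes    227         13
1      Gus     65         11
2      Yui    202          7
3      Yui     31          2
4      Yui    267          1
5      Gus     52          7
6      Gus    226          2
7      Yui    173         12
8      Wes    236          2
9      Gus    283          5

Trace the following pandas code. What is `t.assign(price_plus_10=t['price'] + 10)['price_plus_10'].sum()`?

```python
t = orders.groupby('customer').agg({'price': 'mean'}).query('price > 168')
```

group by customer, mean of price:
           price
customer        
Gus       156.50
Wes       231.50
Yui       168.25
filter rows where price > 168:
           price
customer        
Wes       231.50
Yui       168.25
add column price_plus_10 = t['price'] + 10:
           price  price_plus_10
customer                       
Wes       231.50         241.50
Yui       168.25         178.25
Then the sum of column 'price_plus_10': 419.75

419.75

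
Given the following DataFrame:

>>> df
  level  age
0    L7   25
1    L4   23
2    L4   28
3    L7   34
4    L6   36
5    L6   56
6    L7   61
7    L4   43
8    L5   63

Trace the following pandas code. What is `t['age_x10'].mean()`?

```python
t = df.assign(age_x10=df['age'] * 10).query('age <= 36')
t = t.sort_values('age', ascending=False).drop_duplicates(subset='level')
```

326.666666667

add column age_x10 = df['age'] * 10:
  level  age  age_x10
0    L7   25      250
1    L4   23      230
2    L4   28      280
3    L7   34      340
4    L6   36      360
5    L6   56      560
6    L7   61      610
7    L4   43      430
8    L5   63      630
filter rows where age <= 36:
  level  age  age_x10
0    L7   25      250
1    L4   23      230
2    L4   28      280
3    L7   34      340
4    L6   36      360
sort by age descending:
  level  age  age_x10
4    L6   36      360
3    L7   34      340
2    L4   28      280
0    L7   25      250
1    L4   23      230
drop duplicate level (keep=first):
  level  age  age_x10
4    L6   36      360
3    L7   34      340
2    L4   28      280
mean of column 'age_x10' → 326.666666667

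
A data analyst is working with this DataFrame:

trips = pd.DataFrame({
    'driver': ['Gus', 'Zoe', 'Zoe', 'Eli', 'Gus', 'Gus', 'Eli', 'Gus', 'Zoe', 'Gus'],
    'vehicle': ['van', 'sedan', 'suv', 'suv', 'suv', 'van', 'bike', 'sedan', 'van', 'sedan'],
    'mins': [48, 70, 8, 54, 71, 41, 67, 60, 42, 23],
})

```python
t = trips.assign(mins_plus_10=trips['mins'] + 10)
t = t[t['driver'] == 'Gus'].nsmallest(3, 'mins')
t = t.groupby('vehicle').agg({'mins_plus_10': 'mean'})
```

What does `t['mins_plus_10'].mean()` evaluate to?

43.75

add column mins_plus_10 = trips['mins'] + 10:
  driver vehicle  mins  mins_plus_10
0    Gus     van    48            58
1    Zoe   sedan    70            80
2    Zoe     suv     8            18
3    Eli     suv    54            64
4    Gus     suv    71            81
5    Gus     van    41            51
6    Eli    bike    67            77
7    Gus   sedan    60            70
8    Zoe     van    42            52
9    Gus   sedan    23            33
filter rows where driver == 'Gus':
  driver vehicle  mins  mins_plus_10
0    Gus     van    48            58
4    Gus     suv    71            81
5    Gus     van    41            51
7    Gus   sedan    60            70
9    Gus   sedan    23            33
take 3 rows with smallest mins:
  driver vehicle  mins  mins_plus_10
9    Gus   sedan    23            33
5    Gus     van    41            51
0    Gus     van    48            58
group by vehicle, mean of mins_plus_10:
         mins_plus_10
vehicle              
sedan            33.0
van              54.5
So mean() = 43.75.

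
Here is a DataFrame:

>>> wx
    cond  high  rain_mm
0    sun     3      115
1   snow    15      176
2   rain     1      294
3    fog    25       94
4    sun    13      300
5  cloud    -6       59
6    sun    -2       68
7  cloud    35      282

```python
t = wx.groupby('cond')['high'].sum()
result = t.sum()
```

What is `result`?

84

group by cond, sum of high:
cond
cloud    29
fog      25
rain      1
snow     15
sun      14
Name: high, dtype: int64
Taking the sum of the resulting series gives 84.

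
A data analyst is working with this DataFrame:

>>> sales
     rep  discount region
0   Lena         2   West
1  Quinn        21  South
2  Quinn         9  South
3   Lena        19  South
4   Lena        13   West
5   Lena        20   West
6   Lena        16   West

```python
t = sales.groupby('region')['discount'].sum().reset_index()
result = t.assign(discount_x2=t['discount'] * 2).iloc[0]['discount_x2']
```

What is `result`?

98

group by region, sum of discount:
region
South    49
West     51
Name: discount, dtype: int64
reset_index():
  region  discount
0  South        49
1   West        51
add column discount_x2 = t['discount'] * 2:
  region  discount  discount_x2
0  South        49           98
1   West        51          102
The value at position 0, column 'discount_x2' is 98.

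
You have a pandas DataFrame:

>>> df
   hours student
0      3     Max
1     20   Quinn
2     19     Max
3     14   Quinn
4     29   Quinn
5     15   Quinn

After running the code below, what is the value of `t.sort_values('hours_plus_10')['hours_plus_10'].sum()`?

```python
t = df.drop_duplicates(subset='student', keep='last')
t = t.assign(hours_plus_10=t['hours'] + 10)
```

54

drop duplicate student (keep=last):
   hours student
2     19     Max
5     15   Quinn
add column hours_plus_10 = t['hours'] + 10:
   hours student  hours_plus_10
2     19     Max             29
5     15   Quinn             25
sort by hours_plus_10:
   hours student  hours_plus_10
5     15   Quinn             25
2     19     Max             29
The sum of column 'hours_plus_10' is 54.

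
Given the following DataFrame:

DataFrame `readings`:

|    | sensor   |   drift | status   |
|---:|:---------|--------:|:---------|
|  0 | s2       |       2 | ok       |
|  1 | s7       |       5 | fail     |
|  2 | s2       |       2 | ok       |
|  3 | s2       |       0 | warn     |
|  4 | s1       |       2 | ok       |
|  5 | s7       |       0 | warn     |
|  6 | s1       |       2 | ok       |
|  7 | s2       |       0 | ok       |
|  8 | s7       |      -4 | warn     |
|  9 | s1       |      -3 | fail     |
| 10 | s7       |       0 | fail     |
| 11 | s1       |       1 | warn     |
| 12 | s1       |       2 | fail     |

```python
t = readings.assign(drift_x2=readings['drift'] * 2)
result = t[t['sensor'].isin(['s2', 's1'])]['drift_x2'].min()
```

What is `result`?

-6

add column drift_x2 = readings['drift'] * 2:
   sensor  drift status  drift_x2
0      s2      2     ok         4
1      s7      5   fail        10
2      s2      2     ok         4
3      s2      0   warn         0
4      s1      2     ok         4
5      s7      0   warn         0
6      s1      2     ok         4
7      s2      0     ok         0
8      s7     -4   warn        -8
9      s1     -3   fail        -6
10     s7      0   fail         0
11     s1      1   warn         2
12     s1      2   fail         4
filter rows where sensor in ['s2', 's1']:
   sensor  drift status  drift_x2
0      s2      2     ok         4
2      s2      2     ok         4
3      s2      0   warn         0
4      s1      2     ok         4
6      s1      2     ok         4
7      s2      0     ok         0
9      s1     -3   fail        -6
11     s1      1   warn         2
12     s1      2   fail         4
Taking the min of column 'drift_x2' gives -6.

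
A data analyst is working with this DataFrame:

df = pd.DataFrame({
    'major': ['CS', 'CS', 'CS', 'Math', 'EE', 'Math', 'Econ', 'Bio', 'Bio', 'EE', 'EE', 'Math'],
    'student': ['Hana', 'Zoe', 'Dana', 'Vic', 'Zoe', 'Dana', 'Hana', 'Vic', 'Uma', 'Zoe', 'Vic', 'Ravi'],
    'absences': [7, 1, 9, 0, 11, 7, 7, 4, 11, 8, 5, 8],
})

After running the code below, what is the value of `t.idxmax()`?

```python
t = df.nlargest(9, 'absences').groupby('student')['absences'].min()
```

take 9 rows with largest absences:
   major student  absences
4     EE     Zoe        11
8    Bio     Uma        11
2     CS    Dana         9
9     EE     Zoe         8
11  Math    Ravi         8
0     CS    Hana         7
5   Math    Dana         7
6   Econ    Hana         7
10    EE     Vic         5
group by student, min of absences:
student
Dana     7
Hana     7
Ravi     8
Uma     11
Vic      5
Zoe      8
Name: absences, dtype: int64

Uma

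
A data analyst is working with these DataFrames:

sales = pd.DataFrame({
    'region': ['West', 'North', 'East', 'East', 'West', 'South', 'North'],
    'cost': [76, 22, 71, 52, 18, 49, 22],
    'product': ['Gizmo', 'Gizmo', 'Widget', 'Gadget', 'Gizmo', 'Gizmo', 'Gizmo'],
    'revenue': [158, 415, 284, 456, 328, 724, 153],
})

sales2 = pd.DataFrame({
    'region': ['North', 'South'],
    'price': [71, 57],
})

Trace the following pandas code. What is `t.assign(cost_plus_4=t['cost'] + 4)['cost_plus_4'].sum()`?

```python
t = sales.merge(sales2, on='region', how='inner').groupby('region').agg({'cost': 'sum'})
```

101

merge on 'region' (how='inner') → 3 rows:
  region  cost product  revenue  price
0  North    22   Gizmo      415     71
1  South    49   Gizmo      724     57
2  North    22   Gizmo      153     71
group by region, sum of cost:
        cost
region      
North     44
South     49
add column cost_plus_4 = t['cost'] + 4:
        cost  cost_plus_4
region                   
North     44           48
South     49           53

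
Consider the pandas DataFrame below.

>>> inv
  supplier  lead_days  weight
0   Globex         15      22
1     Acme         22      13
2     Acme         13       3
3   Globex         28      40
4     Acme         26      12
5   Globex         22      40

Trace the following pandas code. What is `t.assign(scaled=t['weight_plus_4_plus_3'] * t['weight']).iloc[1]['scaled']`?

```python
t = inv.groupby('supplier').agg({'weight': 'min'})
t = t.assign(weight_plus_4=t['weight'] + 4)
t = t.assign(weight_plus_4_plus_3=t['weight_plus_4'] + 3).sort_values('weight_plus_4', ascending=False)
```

30

group by supplier, min of weight:
          weight
supplier        
Acme           3
Globex        22
add column weight_plus_4 = t['weight'] + 4:
          weight  weight_plus_4
supplier                       
Acme           3              7
Globex        22             26
add column weight_plus_4_plus_3 = t['weight_plus_4'] + 3:
          weight  weight_plus_4  weight_plus_4_plus_3
supplier                                             
Acme           3              7                    10
Globex        22             26                    29
sort by weight_plus_4 descending:
          weight  weight_plus_4  weight_plus_4_plus_3
supplier                                             
Globex        22             26                    29
Acme           3              7                    10
add column scaled = t['weight_plus_4_plus_3'] * t['weight']:
          weight  weight_plus_4  weight_plus_4_plus_3  scaled
supplier                                                     
Globex        22             26                    29     638
Acme           3              7                    10      30
Then the value at position 1, column 'scaled': 30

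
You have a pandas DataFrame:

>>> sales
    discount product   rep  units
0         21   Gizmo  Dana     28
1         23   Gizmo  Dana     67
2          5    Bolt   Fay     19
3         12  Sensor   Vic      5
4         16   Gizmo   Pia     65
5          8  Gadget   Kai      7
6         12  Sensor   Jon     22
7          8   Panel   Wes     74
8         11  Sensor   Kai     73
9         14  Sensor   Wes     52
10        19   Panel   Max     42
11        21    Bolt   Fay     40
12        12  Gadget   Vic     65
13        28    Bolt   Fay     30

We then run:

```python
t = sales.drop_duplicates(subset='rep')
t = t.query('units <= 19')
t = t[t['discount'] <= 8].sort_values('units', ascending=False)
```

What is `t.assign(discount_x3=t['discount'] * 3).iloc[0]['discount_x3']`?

15

drop duplicate rep (keep=first):
    discount product   rep  units
0         21   Gizmo  Dana     28
2          5    Bolt   Fay     19
3         12  Sensor   Vic      5
4         16   Gizmo   Pia     65
5          8  Gadget   Kai      7
6         12  Sensor   Jon     22
7          8   Panel   Wes     74
10        19   Panel   Max     42
filter rows where units <= 19:
   discount product  rep  units
2         5    Bolt  Fay     19
3        12  Sensor  Vic      5
5         8  Gadget  Kai      7
filter rows where discount <= 8:
   discount product  rep  units
2         5    Bolt  Fay     19
5         8  Gadget  Kai      7
sort by units descending:
   discount product  rep  units
2         5    Bolt  Fay     19
5         8  Gadget  Kai      7
add column discount_x3 = t['discount'] * 3:
   discount product  rep  units  discount_x3
2         5    Bolt  Fay     19           15
5         8  Gadget  Kai      7           24
The value at position 0, column 'discount_x3' is 15.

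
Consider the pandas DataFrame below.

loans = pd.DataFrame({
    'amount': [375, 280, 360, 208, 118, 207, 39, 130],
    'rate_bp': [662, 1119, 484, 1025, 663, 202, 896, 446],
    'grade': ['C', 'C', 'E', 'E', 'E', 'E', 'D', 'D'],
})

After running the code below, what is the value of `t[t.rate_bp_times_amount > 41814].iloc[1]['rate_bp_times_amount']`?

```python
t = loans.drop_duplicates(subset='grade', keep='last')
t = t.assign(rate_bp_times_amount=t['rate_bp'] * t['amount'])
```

drop duplicate grade (keep=last):
   amount  rate_bp grade
1     280     1119     C
5     207      202     E
7     130      446     D
add column rate_bp_times_amount = t['rate_bp'] * t['amount']:
   amount  rate_bp grade  rate_bp_times_amount
1     280     1119     C                313320
5     207      202     E                 41814
7     130      446     D                 57980
filter rows where rate_bp_times_amount > 41814:
   amount  rate_bp grade  rate_bp_times_amount
1     280     1119     C                313320
7     130      446     D                 57980

57980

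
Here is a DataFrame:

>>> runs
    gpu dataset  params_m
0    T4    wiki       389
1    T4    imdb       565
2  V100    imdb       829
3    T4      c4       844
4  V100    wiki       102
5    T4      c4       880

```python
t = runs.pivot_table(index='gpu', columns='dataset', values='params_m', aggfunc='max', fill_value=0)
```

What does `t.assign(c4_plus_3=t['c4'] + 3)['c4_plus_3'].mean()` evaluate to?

443.0

pivot: rows=gpu, cols=dataset, max(params_m):
dataset   c4  imdb  wiki
gpu                     
T4       880   565   389
V100       0   829   102
add column c4_plus_3 = t['c4'] + 3:
dataset   c4  imdb  wiki  c4_plus_3
gpu                                
T4       880   565   389        883
V100       0   829   102          3
mean of column 'c4_plus_3' → 443.0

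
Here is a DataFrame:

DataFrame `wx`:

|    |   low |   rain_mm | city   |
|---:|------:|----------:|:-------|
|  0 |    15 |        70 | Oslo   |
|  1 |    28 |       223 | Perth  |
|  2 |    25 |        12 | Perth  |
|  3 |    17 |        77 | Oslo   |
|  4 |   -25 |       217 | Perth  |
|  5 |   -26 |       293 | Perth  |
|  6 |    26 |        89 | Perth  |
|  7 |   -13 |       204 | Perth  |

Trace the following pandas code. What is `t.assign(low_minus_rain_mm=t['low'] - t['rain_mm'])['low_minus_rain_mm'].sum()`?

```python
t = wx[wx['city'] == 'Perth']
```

filter rows where city == 'Perth':
   low  rain_mm   city
1   28      223  Perth
2   25       12  Perth
4  -25      217  Perth
5  -26      293  Perth
6   26       89  Perth
7  -13      204  Perth
add column low_minus_rain_mm = t['low'] - t['rain_mm']:
   low  rain_mm   city  low_minus_rain_mm
1   28      223  Perth               -195
2   25       12  Perth                 13
4  -25      217  Perth               -242
5  -26      293  Perth               -319
6   26       89  Perth                -63
7  -13      204  Perth               -217

-1023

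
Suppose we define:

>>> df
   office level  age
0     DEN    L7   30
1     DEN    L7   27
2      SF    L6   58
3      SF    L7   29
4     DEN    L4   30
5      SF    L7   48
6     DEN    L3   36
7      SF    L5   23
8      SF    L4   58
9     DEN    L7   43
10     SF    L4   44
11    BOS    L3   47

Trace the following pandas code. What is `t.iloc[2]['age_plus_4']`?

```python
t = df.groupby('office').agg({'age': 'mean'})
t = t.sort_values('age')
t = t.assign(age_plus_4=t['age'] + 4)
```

group by office, mean of age:
              age
office           
BOS     47.000000
DEN     33.200000
SF      43.333333
sort by age:
              age
office           
DEN     33.200000
SF      43.333333
BOS     47.000000
add column age_plus_4 = t['age'] + 4:
              age  age_plus_4
office                       
DEN     33.200000   37.200000
SF      43.333333   47.333333
BOS     47.000000   51.000000
Then the value at position 2, column 'age_plus_4': 51.0

51.0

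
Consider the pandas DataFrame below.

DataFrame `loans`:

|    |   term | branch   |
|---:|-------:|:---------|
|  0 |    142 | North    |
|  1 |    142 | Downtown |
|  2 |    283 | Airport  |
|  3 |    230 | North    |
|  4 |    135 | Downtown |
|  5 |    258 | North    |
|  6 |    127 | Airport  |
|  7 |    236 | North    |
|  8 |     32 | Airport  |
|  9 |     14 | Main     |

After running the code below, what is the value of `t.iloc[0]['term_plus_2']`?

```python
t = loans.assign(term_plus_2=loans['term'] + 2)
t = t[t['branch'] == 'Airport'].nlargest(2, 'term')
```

add column term_plus_2 = loans['term'] + 2:
   term    branch  term_plus_2
0   142     North          144
1   142  Downtown          144
2   283   Airport          285
3   230     North          232
4   135  Downtown          137
5   258     North          260
6   127   Airport          129
7   236     North          238
8    32   Airport           34
9    14      Main           16
filter rows where branch == 'Airport':
   term   branch  term_plus_2
2   283  Airport          285
6   127  Airport          129
8    32  Airport           34
take 2 rows with largest term:
   term   branch  term_plus_2
2   283  Airport          285
6   127  Airport          129
Reading off the value at position 0, column 'term_plus_2', we get 285.

285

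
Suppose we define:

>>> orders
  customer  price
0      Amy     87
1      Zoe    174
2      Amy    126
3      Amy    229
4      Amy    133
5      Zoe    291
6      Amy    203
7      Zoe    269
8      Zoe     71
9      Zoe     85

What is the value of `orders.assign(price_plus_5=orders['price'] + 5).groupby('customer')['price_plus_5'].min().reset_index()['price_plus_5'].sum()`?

168

add column price_plus_5 = orders['price'] + 5:
  customer  price  price_plus_5
0      Amy     87            92
1      Zoe    174           179
2      Amy    126           131
3      Amy    229           234
4      Amy    133           138
5      Zoe    291           296
6      Amy    203           208
7      Zoe    269           274
8      Zoe     71            76
9      Zoe     85            90
group by customer, min of price_plus_5:
customer
Amy    92
Zoe    76
Name: price_plus_5, dtype: int64
reset_index():
  customer  price_plus_5
0      Amy            92
1      Zoe            76
Finally, sum of column 'price_plus_5' = 168.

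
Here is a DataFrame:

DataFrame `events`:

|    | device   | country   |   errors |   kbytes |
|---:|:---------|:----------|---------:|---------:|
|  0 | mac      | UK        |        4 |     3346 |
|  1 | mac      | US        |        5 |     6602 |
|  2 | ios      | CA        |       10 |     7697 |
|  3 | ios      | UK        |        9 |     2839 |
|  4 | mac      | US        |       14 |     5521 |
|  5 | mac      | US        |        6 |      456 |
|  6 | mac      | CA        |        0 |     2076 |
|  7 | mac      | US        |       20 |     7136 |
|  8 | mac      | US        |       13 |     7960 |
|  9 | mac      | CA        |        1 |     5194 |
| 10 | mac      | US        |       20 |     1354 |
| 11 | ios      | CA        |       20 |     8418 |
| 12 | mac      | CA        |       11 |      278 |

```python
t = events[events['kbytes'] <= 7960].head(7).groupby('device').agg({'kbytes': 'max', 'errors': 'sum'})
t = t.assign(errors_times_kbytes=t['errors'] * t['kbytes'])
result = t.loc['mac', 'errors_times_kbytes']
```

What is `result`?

filter rows where kbytes <= 7960:
   device country  errors  kbytes
0     mac      UK       4    3346
1     mac      US       5    6602
2     ios      CA      10    7697
3     ios      UK       9    2839
4     mac      US      14    5521
5     mac      US       6     456
6     mac      CA       0    2076
7     mac      US      20    7136
8     mac      US      13    7960
9     mac      CA       1    5194
10    mac      US      20    1354
12    mac      CA      11     278
take first 7 rows:
  device country  errors  kbytes
0    mac      UK       4    3346
1    mac      US       5    6602
2    ios      CA      10    7697
3    ios      UK       9    2839
4    mac      US      14    5521
5    mac      US       6     456
6    mac      CA       0    2076
group by device: max(kbytes), sum(errors):
        kbytes  errors
device                
ios       7697      19
mac       6602      29
add column errors_times_kbytes = t['errors'] * t['kbytes']:
        kbytes  errors  errors_times_kbytes
device                                     
ios       7697      19               146243
mac       6602      29               191458
Reading off the value at row 'mac', column 'errors_times_kbytes', we get 191458.

191458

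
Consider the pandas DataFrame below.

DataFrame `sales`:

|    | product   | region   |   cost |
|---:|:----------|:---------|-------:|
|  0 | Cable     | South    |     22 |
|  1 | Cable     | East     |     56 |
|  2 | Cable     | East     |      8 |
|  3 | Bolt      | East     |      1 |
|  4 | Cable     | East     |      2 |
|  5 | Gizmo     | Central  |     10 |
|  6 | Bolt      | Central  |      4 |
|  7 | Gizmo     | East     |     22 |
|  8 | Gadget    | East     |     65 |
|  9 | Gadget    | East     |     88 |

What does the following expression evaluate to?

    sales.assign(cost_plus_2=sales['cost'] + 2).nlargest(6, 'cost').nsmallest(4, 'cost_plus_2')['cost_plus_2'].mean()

add column cost_plus_2 = sales['cost'] + 2:
  product   region  cost  cost_plus_2
0   Cable    South    22           24
1   Cable     East    56           58
2   Cable     East     8           10
3    Bolt     East     1            3
4   Cable     East     2            4
5   Gizmo  Central    10           12
6    Bolt  Central     4            6
7   Gizmo     East    22           24
8  Gadget     East    65           67
9  Gadget     East    88           90
take 6 rows with largest cost:
  product   region  cost  cost_plus_2
9  Gadget     East    88           90
8  Gadget     East    65           67
1   Cable     East    56           58
0   Cable    South    22           24
7   Gizmo     East    22           24
5   Gizmo  Central    10           12
take 4 rows with smallest cost_plus_2:
  product   region  cost  cost_plus_2
5   Gizmo  Central    10           12
0   Cable    South    22           24
7   Gizmo     East    22           24
1   Cable     East    56           58
Hence 29.5.

29.5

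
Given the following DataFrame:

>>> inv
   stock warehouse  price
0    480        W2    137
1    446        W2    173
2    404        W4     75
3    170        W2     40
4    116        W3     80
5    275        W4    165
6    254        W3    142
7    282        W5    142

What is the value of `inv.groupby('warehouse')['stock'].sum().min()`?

group by warehouse, sum of stock:
warehouse
W2    1096
W3     370
W4     679
W5     282
Name: stock, dtype: int64

282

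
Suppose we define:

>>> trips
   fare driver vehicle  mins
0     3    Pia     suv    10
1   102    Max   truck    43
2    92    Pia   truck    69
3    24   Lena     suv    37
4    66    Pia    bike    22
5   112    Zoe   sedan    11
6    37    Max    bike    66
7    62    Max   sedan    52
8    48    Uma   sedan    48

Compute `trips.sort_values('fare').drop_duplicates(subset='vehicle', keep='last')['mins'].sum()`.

sort by fare:
   fare driver vehicle  mins
0     3    Pia     suv    10
3    24   Lena     suv    37
6    37    Max    bike    66
8    48    Uma   sedan    48
7    62    Max   sedan    52
4    66    Pia    bike    22
2    92    Pia   truck    69
1   102    Max   truck    43
5   112    Zoe   sedan    11
drop duplicate vehicle (keep=last):
   fare driver vehicle  mins
3    24   Lena     suv    37
4    66    Pia    bike    22
1   102    Max   truck    43
5   112    Zoe   sedan    11

113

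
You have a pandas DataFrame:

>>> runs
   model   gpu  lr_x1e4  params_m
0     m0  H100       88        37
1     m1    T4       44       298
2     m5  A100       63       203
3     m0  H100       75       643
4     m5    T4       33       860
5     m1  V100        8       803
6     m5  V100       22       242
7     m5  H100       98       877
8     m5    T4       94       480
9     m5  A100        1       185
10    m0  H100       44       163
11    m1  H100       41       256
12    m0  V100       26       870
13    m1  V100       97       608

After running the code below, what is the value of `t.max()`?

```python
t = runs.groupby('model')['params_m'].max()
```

group by model, max of params_m:
model
m0    870
m1    803
m5    877
Name: params_m, dtype: int64
The max of the resulting series is 877.

877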